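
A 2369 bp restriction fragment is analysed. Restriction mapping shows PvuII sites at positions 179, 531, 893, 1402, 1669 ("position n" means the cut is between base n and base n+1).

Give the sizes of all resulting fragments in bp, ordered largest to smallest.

700, 509, 362, 352, 267, 179 bp

Linear molecule, 5 cuts → 6 fragments:
  179 − 0 = 179 bp
  531 − 179 = 352 bp
  893 − 531 = 362 bp
  1402 − 893 = 509 bp
  1669 − 1402 = 267 bp
  2369 − 1669 = 700 bp
Sorted largest to smallest: 700, 509, 362, 352, 267, 179 bp.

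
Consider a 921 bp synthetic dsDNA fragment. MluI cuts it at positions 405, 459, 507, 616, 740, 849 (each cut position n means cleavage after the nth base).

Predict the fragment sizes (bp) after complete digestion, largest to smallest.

Linear molecule, 6 cuts → 7 fragments:
  405 − 0 = 405 bp
  459 − 405 = 54 bp
  507 − 459 = 48 bp
  616 − 507 = 109 bp
  740 − 616 = 124 bp
  849 − 740 = 109 bp
  921 − 849 = 72 bp
Sorted largest to smallest: 405, 124, 109, 109, 72, 54, 48 bp.

405, 124, 109, 109, 72, 54, 48 bp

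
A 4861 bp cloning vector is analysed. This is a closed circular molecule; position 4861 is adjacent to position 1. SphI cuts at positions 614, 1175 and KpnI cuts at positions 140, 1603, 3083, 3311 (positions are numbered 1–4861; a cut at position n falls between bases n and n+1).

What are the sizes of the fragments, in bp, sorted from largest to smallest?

1690, 1480, 561, 474, 428, 228 bp

Combined cut positions (sorted): 140, 614, 1175, 1603, 3083, 3311.
Circular molecule, 6 cuts → 6 fragments:
  614 − 140 = 474 bp
  1175 − 614 = 561 bp
  1603 − 1175 = 428 bp
  3083 − 1603 = 1480 bp
  3311 − 3083 = 228 bp
  wrap: 4861 − 3311 + 140 = 1690 bp
Sorted largest to smallest: 1690, 1480, 561, 474, 428, 228 bp.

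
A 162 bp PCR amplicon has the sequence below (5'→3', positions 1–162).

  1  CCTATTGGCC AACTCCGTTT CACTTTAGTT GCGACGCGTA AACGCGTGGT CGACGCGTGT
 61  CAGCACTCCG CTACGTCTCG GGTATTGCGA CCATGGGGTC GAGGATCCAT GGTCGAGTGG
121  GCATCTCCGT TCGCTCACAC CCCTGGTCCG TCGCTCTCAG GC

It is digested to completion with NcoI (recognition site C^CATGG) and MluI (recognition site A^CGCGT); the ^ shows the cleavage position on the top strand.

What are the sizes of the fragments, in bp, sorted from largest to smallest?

NcoI sites (CCATGG) start at positions 91, 107.
NcoI cuts after the first base of each site, so after positions 91, 107.
MluI sites (ACGCGT) start at positions 34, 42, 53.
MluI cuts after the first base of each site, so after positions 34, 42, 53.
Combined cut positions: 34, 42, 53, 91, 107.
Linear molecule, 5 cuts → 6 fragments:
  1–34 → 34 bp
  35–42 → 8 bp
  43–53 → 11 bp
  54–91 → 38 bp
  92–107 → 16 bp
  108–162 → 55 bp
Sorted largest to smallest: 55, 38, 34, 16, 11, 8 bp.

55, 38, 34, 16, 11, 8 bp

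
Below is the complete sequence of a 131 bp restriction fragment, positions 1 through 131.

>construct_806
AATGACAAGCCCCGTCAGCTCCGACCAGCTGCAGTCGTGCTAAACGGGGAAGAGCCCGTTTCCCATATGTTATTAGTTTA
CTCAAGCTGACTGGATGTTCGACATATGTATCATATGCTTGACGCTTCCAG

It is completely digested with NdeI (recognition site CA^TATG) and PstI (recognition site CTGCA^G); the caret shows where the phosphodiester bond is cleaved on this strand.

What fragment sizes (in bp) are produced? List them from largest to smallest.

NdeI sites (CATATG) start at positions 64, 103, 112.
NdeI cuts after base 2 of each site, so after positions 65, 104, 113.
The PstI site (CTGCAG) starts at position 29.
PstI cuts after base 5 of each site (before the last base), so after position 33.
Combined cut positions: 33, 65, 104, 113.
Linear molecule, 4 cuts → 5 fragments:
  1–33 → 33 bp
  34–65 → 32 bp
  66–104 → 39 bp
  105–113 → 9 bp
  114–131 → 18 bp
Sorted largest to smallest: 39, 33, 32, 18, 9 bp.

39, 33, 32, 18, 9 bp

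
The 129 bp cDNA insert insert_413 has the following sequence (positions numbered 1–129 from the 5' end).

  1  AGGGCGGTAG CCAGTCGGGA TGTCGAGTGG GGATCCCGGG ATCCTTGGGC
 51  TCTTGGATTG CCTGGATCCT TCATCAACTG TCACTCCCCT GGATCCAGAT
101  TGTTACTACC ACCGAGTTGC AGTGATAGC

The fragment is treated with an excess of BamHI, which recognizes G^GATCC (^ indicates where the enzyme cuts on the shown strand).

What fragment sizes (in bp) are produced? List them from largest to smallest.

BamHI sites (GGATCC) start at positions 31, 39, 64, 91.
BamHI cuts after the first base of each site, so after positions 31, 39, 64, 91.
Linear molecule, 4 cuts → 5 fragments:
  1–31 → 31 bp
  32–39 → 8 bp
  40–64 → 25 bp
  65–91 → 27 bp
  92–129 → 38 bp
Sorted largest to smallest: 38, 31, 27, 25, 8 bp.

38, 31, 27, 25, 8 bp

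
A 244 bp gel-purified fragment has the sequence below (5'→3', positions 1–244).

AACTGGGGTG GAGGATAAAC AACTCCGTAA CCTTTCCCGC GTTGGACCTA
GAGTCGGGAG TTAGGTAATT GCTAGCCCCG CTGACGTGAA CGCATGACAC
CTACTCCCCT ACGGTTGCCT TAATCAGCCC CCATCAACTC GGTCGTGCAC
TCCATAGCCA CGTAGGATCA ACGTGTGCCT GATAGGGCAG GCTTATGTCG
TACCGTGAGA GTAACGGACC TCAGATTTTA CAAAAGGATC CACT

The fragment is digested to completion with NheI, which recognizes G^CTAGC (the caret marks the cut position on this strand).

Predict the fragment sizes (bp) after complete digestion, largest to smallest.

The NheI site (GCTAGC) starts at position 71.
NheI cuts after the first base of each site, so after position 71.
Linear molecule, 1 cut → 2 fragments:
  1–71 → 71 bp
  72–244 → 173 bp
Sorted largest to smallest: 173, 71 bp.

173, 71 bp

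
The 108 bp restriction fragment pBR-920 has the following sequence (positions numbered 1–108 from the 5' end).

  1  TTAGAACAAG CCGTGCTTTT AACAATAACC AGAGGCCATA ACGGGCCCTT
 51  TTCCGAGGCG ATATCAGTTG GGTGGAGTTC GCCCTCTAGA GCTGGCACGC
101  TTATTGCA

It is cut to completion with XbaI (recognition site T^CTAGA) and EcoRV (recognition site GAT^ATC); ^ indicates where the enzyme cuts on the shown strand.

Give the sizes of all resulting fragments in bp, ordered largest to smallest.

62, 23, 23 bp

The XbaI site (TCTAGA) starts at position 85.
XbaI cuts after the first base of each site, so after position 85.
The EcoRV site (GATATC) starts at position 60.
EcoRV cuts after base 3 of each site, so after position 62.
Combined cut positions: 62, 85.
Linear molecule, 2 cuts → 3 fragments:
  1–62 → 62 bp
  63–85 → 23 bp
  86–108 → 23 bp
Sorted largest to smallest: 62, 23, 23 bp.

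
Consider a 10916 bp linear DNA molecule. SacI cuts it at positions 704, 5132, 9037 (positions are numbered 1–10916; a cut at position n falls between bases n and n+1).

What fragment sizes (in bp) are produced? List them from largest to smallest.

4428, 3905, 1879, 704 bp

Linear molecule, 3 cuts → 4 fragments:
  704 − 0 = 704 bp
  5132 − 704 = 4428 bp
  9037 − 5132 = 3905 bp
  10916 − 9037 = 1879 bp
Sorted largest to smallest: 4428, 3905, 1879, 704 bp.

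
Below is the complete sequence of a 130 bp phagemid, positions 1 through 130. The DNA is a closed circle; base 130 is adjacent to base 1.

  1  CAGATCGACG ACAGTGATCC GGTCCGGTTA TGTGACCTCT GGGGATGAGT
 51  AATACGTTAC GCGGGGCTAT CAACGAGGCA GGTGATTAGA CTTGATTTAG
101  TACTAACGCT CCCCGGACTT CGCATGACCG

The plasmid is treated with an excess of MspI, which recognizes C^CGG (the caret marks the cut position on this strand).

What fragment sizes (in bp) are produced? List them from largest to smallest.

MspI sites (CCGG) start at positions 19, 24, 113.
MspI cuts after the first base of each site, so after positions 19, 24, 113.
Circular molecule, 3 cuts → 3 fragments:
  20–24 → 5 bp
  25–113 → 89 bp
  114–130 then 1–19 → 17 + 19 = 36 bp
Sorted largest to smallest: 89, 36, 5 bp.

89, 36, 5 bp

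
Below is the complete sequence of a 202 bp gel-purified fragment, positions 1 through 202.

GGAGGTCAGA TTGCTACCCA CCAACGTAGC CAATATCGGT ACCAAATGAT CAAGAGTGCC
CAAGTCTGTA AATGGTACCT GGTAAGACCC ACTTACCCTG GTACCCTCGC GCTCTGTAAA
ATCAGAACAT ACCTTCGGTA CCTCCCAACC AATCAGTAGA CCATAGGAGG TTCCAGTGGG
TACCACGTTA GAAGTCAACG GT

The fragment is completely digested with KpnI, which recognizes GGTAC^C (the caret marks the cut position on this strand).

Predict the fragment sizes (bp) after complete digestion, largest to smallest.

42, 42, 37, 36, 26, 19 bp

KpnI sites (GGTACC) start at positions 38, 74, 100, 137, 179.
KpnI cuts after base 5 of each site (before the last base), so after positions 42, 78, 104, 141, 183.
Linear molecule, 5 cuts → 6 fragments:
  1–42 → 42 bp
  43–78 → 36 bp
  79–104 → 26 bp
  105–141 → 37 bp
  142–183 → 42 bp
  184–202 → 19 bp
Sorted largest to smallest: 42, 42, 37, 36, 26, 19 bp.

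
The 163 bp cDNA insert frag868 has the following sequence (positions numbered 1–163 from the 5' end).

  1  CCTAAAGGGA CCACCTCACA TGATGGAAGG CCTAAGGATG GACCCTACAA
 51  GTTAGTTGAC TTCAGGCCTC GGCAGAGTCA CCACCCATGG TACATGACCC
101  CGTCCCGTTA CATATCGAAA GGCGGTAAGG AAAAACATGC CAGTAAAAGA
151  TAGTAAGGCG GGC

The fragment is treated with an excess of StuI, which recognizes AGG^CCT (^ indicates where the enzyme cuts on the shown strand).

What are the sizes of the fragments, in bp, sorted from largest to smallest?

97, 36, 30 bp

StuI sites (AGGCCT) start at positions 28, 64.
StuI cuts after base 3 of each site, so after positions 30, 66.
Linear molecule, 2 cuts → 3 fragments:
  1–30 → 30 bp
  31–66 → 36 bp
  67–163 → 97 bp
Sorted largest to smallest: 97, 36, 30 bp.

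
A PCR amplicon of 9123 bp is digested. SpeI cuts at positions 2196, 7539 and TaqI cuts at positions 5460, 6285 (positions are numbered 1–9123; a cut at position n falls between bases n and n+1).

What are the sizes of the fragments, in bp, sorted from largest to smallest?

Combined cut positions (sorted): 2196, 5460, 6285, 7539.
Linear molecule, 4 cuts → 5 fragments:
  2196 − 0 = 2196 bp
  5460 − 2196 = 3264 bp
  6285 − 5460 = 825 bp
  7539 − 6285 = 1254 bp
  9123 − 7539 = 1584 bp
Sorted largest to smallest: 3264, 2196, 1584, 1254, 825 bp.

3264, 2196, 1584, 1254, 825 bp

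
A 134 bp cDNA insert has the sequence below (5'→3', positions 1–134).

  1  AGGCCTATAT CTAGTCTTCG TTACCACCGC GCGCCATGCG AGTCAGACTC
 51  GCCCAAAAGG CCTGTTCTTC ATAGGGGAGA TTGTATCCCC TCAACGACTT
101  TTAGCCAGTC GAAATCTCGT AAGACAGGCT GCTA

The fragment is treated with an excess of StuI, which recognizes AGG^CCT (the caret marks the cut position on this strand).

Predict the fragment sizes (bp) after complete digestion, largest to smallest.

StuI sites (AGGCCT) start at positions 1, 58.
StuI cuts after base 3 of each site, so after positions 3, 60.
Linear molecule, 2 cuts → 3 fragments:
  1–3 → 3 bp
  4–60 → 57 bp
  61–134 → 74 bp
Sorted largest to smallest: 74, 57, 3 bp.

74, 57, 3 bp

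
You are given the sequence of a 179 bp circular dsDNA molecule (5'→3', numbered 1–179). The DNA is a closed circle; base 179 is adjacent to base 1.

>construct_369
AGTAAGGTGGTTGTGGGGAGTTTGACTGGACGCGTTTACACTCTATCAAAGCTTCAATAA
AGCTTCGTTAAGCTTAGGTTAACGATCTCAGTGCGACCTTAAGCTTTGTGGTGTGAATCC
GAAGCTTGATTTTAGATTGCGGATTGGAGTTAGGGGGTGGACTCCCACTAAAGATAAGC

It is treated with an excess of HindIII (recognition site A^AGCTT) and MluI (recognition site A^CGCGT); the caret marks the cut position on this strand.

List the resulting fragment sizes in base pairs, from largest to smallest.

87, 31, 21, 19, 11, 10 bp

HindIII sites (AAGCTT) start at positions 49, 60, 70, 101, 122.
HindIII cuts after the first base of each site, so after positions 49, 60, 70, 101, 122.
The MluI site (ACGCGT) starts at position 30.
MluI cuts after the first base of each site, so after position 30.
Combined cut positions: 30, 49, 60, 70, 101, 122.
Circular molecule, 6 cuts → 6 fragments:
  31–49 → 19 bp
  50–60 → 11 bp
  61–70 → 10 bp
  71–101 → 31 bp
  102–122 → 21 bp
  123–179 then 1–30 → 57 + 30 = 87 bp
Sorted largest to smallest: 87, 31, 21, 19, 11, 10 bp.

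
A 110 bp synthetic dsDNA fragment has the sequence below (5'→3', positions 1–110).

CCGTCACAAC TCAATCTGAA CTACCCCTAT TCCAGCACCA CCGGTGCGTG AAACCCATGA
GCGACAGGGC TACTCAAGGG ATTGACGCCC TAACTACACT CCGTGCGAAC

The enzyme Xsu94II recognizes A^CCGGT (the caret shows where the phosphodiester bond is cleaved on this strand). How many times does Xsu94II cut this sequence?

ACCGGT occurs starting at position 40.
Xsu94II cuts at 1 site.

1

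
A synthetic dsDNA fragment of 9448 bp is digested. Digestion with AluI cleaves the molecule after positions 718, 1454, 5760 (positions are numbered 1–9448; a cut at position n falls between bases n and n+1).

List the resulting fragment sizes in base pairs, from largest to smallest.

4306, 3688, 736, 718 bp

Linear molecule, 3 cuts → 4 fragments:
  718 − 0 = 718 bp
  1454 − 718 = 736 bp
  5760 − 1454 = 4306 bp
  9448 − 5760 = 3688 bp
Sorted largest to smallest: 4306, 3688, 736, 718 bp.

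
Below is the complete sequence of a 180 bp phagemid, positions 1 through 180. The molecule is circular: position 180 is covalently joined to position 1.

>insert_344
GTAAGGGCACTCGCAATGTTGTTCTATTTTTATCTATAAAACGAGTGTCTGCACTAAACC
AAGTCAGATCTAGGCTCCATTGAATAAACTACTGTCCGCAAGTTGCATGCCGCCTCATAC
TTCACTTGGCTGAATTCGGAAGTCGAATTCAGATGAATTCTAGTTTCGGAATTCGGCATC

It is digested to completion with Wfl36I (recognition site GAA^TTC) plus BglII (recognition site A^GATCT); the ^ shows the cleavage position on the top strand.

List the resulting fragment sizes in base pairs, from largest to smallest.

75, 68, 14, 13, 10 bp

Wfl36I sites (GAATTC) start at positions 132, 145, 155, 169.
Wfl36I cuts after base 3 of each site, so after positions 134, 147, 157, 171.
The BglII site (AGATCT) starts at position 66.
BglII cuts after the first base of each site, so after position 66.
Combined cut positions: 66, 134, 147, 157, 171.
Circular molecule, 5 cuts → 5 fragments:
  67–134 → 68 bp
  135–147 → 13 bp
  148–157 → 10 bp
  158–171 → 14 bp
  172–180 then 1–66 → 9 + 66 = 75 bp
Sorted largest to smallest: 75, 68, 14, 13, 10 bp.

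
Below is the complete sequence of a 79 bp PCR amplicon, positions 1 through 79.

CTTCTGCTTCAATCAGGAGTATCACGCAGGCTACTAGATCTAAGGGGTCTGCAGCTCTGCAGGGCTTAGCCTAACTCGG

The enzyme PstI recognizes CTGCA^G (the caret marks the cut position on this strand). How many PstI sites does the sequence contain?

CTGCAG occurs starting at positions 49, 57.
PstI cuts at 2 sites.

2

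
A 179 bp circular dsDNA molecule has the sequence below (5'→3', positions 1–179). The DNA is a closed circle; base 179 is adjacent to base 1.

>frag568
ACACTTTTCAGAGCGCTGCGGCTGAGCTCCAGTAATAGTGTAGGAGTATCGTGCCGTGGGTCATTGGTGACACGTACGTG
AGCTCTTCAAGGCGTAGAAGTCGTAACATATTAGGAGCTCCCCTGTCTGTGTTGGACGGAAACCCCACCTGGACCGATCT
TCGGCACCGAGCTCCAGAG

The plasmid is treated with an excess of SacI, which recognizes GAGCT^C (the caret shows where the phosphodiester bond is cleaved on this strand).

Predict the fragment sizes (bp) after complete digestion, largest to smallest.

SacI sites (GAGCTC) start at positions 24, 80, 115, 169.
SacI cuts after base 5 of each site (before the last base), so after positions 28, 84, 119, 173.
Circular molecule, 4 cuts → 4 fragments:
  29–84 → 56 bp
  85–119 → 35 bp
  120–173 → 54 bp
  174–179 then 1–28 → 6 + 28 = 34 bp
Sorted largest to smallest: 56, 54, 35, 34 bp.

56, 54, 35, 34 bp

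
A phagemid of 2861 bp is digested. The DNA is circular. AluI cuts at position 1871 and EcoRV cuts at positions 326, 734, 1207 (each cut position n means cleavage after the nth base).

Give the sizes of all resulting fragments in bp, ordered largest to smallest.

1316, 664, 473, 408 bp

Combined cut positions (sorted): 326, 734, 1207, 1871.
Circular molecule, 4 cuts → 4 fragments:
  734 − 326 = 408 bp
  1207 − 734 = 473 bp
  1871 − 1207 = 664 bp
  wrap: 2861 − 1871 + 326 = 1316 bp
Sorted largest to smallest: 1316, 664, 473, 408 bp.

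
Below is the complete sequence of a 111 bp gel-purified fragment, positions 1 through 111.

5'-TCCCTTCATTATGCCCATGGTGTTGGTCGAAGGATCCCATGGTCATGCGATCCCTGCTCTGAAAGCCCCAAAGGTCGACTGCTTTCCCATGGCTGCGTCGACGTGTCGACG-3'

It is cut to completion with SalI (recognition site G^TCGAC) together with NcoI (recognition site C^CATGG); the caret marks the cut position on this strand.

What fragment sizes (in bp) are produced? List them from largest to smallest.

SalI sites (GTCGAC) start at positions 74, 97, 105.
SalI cuts after the first base of each site, so after positions 74, 97, 105.
NcoI sites (CCATGG) start at positions 15, 37, 87.
NcoI cuts after the first base of each site, so after positions 15, 37, 87.
Combined cut positions: 15, 37, 74, 87, 97, 105.
Linear molecule, 6 cuts → 7 fragments:
  1–15 → 15 bp
  16–37 → 22 bp
  38–74 → 37 bp
  75–87 → 13 bp
  88–97 → 10 bp
  98–105 → 8 bp
  106–111 → 6 bp
Sorted largest to smallest: 37, 22, 15, 13, 10, 8, 6 bp.

37, 22, 15, 13, 10, 8, 6 bp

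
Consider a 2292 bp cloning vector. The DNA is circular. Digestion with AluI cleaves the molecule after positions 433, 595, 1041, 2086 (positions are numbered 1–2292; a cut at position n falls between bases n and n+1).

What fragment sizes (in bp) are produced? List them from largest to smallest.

Circular molecule, 4 cuts → 4 fragments:
  595 − 433 = 162 bp
  1041 − 595 = 446 bp
  2086 − 1041 = 1045 bp
  wrap: 2292 − 2086 + 433 = 639 bp
Sorted largest to smallest: 1045, 639, 446, 162 bp.

1045, 639, 446, 162 bp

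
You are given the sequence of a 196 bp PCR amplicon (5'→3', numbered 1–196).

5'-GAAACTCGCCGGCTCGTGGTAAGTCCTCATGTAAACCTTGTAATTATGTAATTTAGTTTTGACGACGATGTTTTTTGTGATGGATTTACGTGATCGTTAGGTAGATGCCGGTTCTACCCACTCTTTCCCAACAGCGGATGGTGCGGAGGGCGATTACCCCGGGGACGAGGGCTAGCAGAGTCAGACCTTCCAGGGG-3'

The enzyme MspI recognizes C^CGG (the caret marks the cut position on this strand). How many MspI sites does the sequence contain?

3

CCGG occurs starting at positions 9, 108, 159.
MspI cuts at 3 sites.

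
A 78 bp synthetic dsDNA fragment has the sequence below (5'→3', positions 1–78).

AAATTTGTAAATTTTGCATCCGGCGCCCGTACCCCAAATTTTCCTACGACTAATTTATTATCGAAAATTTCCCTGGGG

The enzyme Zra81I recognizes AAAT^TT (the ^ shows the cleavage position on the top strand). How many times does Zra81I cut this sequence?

AAATTT occurs starting at positions 1, 9, 36, 65.
Zra81I cuts at 4 sites.

4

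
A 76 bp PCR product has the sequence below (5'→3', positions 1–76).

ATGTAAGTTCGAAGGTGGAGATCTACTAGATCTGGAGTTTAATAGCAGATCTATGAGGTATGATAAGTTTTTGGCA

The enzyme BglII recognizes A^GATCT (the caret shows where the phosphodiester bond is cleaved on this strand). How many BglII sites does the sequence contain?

AGATCT occurs starting at positions 19, 28, 47.
BglII cuts at 3 sites.

3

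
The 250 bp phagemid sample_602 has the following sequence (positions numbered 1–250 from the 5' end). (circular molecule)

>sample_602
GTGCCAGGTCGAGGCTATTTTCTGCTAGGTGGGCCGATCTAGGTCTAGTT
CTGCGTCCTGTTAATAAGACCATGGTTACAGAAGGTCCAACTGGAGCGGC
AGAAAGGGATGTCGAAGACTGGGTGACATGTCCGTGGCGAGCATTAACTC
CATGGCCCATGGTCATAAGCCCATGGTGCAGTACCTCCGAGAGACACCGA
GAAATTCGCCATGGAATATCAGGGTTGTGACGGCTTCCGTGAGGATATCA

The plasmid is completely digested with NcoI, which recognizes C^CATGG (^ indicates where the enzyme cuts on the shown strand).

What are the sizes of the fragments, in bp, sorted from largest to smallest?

NcoI sites (CCATGG) start at positions 70, 150, 157, 171, 209.
NcoI cuts after the first base of each site, so after positions 70, 150, 157, 171, 209.
Circular molecule, 5 cuts → 5 fragments:
  71–150 → 80 bp
  151–157 → 7 bp
  158–171 → 14 bp
  172–209 → 38 bp
  210–250 then 1–70 → 41 + 70 = 111 bp
Sorted largest to smallest: 111, 80, 38, 14, 7 bp.

111, 80, 38, 14, 7 bp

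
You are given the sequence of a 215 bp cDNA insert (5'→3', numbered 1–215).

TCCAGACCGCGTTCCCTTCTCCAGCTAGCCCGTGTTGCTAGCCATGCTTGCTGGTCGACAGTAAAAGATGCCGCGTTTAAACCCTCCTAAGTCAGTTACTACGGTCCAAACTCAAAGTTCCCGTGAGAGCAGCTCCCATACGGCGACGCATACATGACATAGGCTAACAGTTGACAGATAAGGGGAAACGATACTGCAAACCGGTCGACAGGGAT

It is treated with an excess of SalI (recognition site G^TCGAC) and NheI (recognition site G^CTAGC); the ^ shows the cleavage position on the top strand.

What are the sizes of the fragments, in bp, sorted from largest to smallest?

SalI sites (GTCGAC) start at positions 54, 204.
SalI cuts after the first base of each site, so after positions 54, 204.
NheI sites (GCTAGC) start at positions 24, 37.
NheI cuts after the first base of each site, so after positions 24, 37.
Combined cut positions: 24, 37, 54, 204.
Linear molecule, 4 cuts → 5 fragments:
  1–24 → 24 bp
  25–37 → 13 bp
  38–54 → 17 bp
  55–204 → 150 bp
  205–215 → 11 bp
Sorted largest to smallest: 150, 24, 17, 13, 11 bp.

150, 24, 17, 13, 11 bp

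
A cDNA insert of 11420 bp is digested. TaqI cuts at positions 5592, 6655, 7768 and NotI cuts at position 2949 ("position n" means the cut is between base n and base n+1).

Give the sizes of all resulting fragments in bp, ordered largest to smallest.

Combined cut positions (sorted): 2949, 5592, 6655, 7768.
Linear molecule, 4 cuts → 5 fragments:
  2949 − 0 = 2949 bp
  5592 − 2949 = 2643 bp
  6655 − 5592 = 1063 bp
  7768 − 6655 = 1113 bp
  11420 − 7768 = 3652 bp
Sorted largest to smallest: 3652, 2949, 2643, 1113, 1063 bp.

3652, 2949, 2643, 1113, 1063 bp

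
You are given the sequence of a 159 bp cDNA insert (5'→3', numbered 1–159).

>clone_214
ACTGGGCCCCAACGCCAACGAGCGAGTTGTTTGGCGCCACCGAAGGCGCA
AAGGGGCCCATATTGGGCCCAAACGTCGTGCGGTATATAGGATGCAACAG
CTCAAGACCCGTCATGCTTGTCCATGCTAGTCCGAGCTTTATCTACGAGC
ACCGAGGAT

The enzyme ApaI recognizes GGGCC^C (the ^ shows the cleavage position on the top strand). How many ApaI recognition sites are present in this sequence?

GGGCCC occurs starting at positions 4, 54, 65.
ApaI cuts at 3 sites.

3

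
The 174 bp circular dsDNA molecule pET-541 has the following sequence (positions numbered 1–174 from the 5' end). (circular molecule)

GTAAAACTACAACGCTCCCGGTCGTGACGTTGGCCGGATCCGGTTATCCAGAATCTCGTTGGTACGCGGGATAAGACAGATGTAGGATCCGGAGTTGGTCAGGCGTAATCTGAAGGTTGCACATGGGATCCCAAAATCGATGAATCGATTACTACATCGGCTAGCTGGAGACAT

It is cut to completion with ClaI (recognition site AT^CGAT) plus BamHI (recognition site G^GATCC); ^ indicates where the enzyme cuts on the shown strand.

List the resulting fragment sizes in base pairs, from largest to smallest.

ClaI sites (ATCGAT) start at positions 136, 144.
ClaI cuts after base 2 of each site, so after positions 137, 145.
BamHI sites (GGATCC) start at positions 36, 85, 126.
BamHI cuts after the first base of each site, so after positions 36, 85, 126.
Combined cut positions: 36, 85, 126, 137, 145.
Circular molecule, 5 cuts → 5 fragments:
  37–85 → 49 bp
  86–126 → 41 bp
  127–137 → 11 bp
  138–145 → 8 bp
  146–174 then 1–36 → 29 + 36 = 65 bp
Sorted largest to smallest: 65, 49, 41, 11, 8 bp.

65, 49, 41, 11, 8 bp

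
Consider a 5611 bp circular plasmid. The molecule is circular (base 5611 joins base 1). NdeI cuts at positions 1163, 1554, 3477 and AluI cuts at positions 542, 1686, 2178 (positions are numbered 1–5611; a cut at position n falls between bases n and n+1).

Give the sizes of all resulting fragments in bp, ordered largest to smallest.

Combined cut positions (sorted): 542, 1163, 1554, 1686, 2178, 3477.
Circular molecule, 6 cuts → 6 fragments:
  1163 − 542 = 621 bp
  1554 − 1163 = 391 bp
  1686 − 1554 = 132 bp
  2178 − 1686 = 492 bp
  3477 − 2178 = 1299 bp
  wrap: 5611 − 3477 + 542 = 2676 bp
Sorted largest to smallest: 2676, 1299, 621, 492, 391, 132 bp.

2676, 1299, 621, 492, 391, 132 bp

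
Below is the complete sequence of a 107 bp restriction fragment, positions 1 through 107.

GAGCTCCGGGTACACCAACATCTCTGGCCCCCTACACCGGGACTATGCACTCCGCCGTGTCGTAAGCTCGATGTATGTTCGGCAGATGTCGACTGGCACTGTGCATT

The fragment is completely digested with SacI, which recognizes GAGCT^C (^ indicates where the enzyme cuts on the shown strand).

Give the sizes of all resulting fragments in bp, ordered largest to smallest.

102, 5 bp

The SacI site (GAGCTC) starts at position 1.
SacI cuts after base 5 of each site (before the last base), so after position 5.
Linear molecule, 1 cut → 2 fragments:
  1–5 → 5 bp
  6–107 → 102 bp
Sorted largest to smallest: 102, 5 bp.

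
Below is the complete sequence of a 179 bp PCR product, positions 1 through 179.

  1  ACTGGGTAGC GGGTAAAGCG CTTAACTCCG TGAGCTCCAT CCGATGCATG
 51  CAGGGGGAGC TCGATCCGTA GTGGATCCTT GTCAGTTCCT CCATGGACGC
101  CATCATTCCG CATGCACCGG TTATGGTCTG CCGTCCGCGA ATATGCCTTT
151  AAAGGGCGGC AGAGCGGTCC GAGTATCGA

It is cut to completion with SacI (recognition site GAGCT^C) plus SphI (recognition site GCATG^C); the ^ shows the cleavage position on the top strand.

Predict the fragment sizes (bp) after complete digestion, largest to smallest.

SacI sites (GAGCTC) start at positions 32, 57.
SacI cuts after base 5 of each site (before the last base), so after positions 36, 61.
SphI sites (GCATGC) start at positions 46, 110.
SphI cuts after base 5 of each site (before the last base), so after positions 50, 114.
Combined cut positions: 36, 50, 61, 114.
Linear molecule, 4 cuts → 5 fragments:
  1–36 → 36 bp
  37–50 → 14 bp
  51–61 → 11 bp
  62–114 → 53 bp
  115–179 → 65 bp
Sorted largest to smallest: 65, 53, 36, 14, 11 bp.

65, 53, 36, 14, 11 bp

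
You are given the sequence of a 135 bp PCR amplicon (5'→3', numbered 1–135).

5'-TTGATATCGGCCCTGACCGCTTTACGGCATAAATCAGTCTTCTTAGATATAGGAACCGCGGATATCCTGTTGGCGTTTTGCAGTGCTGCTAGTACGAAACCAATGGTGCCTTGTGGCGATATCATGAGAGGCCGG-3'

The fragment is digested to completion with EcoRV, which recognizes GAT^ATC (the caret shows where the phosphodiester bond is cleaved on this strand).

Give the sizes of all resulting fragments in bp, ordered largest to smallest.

EcoRV sites (GATATC) start at positions 3, 61, 118.
EcoRV cuts after base 3 of each site, so after positions 5, 63, 120.
Linear molecule, 3 cuts → 4 fragments:
  1–5 → 5 bp
  6–63 → 58 bp
  64–120 → 57 bp
  121–135 → 15 bp
Sorted largest to smallest: 58, 57, 15, 5 bp.

58, 57, 15, 5 bp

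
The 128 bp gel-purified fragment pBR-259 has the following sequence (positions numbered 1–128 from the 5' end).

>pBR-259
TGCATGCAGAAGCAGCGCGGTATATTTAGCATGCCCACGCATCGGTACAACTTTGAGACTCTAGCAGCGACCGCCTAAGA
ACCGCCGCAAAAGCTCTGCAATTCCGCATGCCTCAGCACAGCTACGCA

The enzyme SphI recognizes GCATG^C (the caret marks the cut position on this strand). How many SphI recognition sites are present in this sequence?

GCATGC occurs starting at positions 2, 29, 106.
SphI cuts at 3 sites.

3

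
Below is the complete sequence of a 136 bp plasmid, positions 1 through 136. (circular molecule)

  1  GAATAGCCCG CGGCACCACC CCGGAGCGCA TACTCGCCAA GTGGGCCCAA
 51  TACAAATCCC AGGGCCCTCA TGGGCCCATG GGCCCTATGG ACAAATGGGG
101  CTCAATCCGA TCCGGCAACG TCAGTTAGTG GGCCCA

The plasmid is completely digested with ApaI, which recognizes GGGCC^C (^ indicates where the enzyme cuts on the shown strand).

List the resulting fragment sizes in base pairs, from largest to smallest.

50, 49, 19, 10, 8 bp

ApaI sites (GGGCCC) start at positions 43, 62, 72, 80, 130.
ApaI cuts after base 5 of each site (before the last base), so after positions 47, 66, 76, 84, 134.
Circular molecule, 5 cuts → 5 fragments:
  48–66 → 19 bp
  67–76 → 10 bp
  77–84 → 8 bp
  85–134 → 50 bp
  135–136 then 1–47 → 2 + 47 = 49 bp
Sorted largest to smallest: 50, 49, 19, 10, 8 bp.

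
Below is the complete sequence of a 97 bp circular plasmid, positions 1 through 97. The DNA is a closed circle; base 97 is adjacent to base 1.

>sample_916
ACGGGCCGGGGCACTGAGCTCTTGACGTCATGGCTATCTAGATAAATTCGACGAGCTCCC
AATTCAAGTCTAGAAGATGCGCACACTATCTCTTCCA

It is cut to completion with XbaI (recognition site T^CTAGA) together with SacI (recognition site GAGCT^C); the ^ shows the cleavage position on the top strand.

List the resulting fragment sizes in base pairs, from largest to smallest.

XbaI sites (TCTAGA) start at positions 37, 69.
XbaI cuts after the first base of each site, so after positions 37, 69.
SacI sites (GAGCTC) start at positions 16, 53.
SacI cuts after base 5 of each site (before the last base), so after positions 20, 57.
Combined cut positions: 20, 37, 57, 69.
Circular molecule, 4 cuts → 4 fragments:
  21–37 → 17 bp
  38–57 → 20 bp
  58–69 → 12 bp
  70–97 then 1–20 → 28 + 20 = 48 bp
Sorted largest to smallest: 48, 20, 17, 12 bp.

48, 20, 17, 12 bp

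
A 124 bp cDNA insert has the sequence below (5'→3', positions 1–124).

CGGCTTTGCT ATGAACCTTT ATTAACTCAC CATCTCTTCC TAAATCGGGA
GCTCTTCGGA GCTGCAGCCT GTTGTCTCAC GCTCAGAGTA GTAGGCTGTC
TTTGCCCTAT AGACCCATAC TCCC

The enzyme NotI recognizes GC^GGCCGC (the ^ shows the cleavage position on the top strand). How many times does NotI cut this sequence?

0

No occurrence of GCGGCCGC is present in the sequence.
NotI does not cut: 0 sites.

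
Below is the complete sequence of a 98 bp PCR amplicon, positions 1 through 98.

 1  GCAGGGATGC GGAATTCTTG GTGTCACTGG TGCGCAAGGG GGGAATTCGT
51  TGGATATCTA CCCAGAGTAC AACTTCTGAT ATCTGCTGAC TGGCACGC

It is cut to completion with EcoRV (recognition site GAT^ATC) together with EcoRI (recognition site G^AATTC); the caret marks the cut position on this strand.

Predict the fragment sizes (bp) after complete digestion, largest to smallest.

EcoRV sites (GATATC) start at positions 53, 78.
EcoRV cuts after base 3 of each site, so after positions 55, 80.
EcoRI sites (GAATTC) start at positions 12, 43.
EcoRI cuts after the first base of each site, so after positions 12, 43.
Combined cut positions: 12, 43, 55, 80.
Linear molecule, 4 cuts → 5 fragments:
  1–12 → 12 bp
  13–43 → 31 bp
  44–55 → 12 bp
  56–80 → 25 bp
  81–98 → 18 bp
Sorted largest to smallest: 31, 25, 18, 12, 12 bp.

31, 25, 18, 12, 12 bp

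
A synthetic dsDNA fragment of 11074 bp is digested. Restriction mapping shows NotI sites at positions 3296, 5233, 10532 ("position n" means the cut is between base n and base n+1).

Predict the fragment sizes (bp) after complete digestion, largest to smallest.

5299, 3296, 1937, 542 bp

Linear molecule, 3 cuts → 4 fragments:
  3296 − 0 = 3296 bp
  5233 − 3296 = 1937 bp
  10532 − 5233 = 5299 bp
  11074 − 10532 = 542 bp
Sorted largest to smallest: 5299, 3296, 1937, 542 bp.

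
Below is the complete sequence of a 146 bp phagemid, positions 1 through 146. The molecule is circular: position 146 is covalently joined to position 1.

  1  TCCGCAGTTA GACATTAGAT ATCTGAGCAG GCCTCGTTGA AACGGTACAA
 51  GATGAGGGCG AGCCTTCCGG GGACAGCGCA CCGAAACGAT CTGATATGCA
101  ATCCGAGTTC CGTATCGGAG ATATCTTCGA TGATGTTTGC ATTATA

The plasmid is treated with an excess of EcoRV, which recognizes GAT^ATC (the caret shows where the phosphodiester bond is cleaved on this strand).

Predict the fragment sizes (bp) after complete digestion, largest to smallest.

EcoRV sites (GATATC) start at positions 18, 120.
EcoRV cuts after base 3 of each site, so after positions 20, 122.
Circular molecule, 2 cuts → 2 fragments:
  21–122 → 102 bp
  123–146 then 1–20 → 24 + 20 = 44 bp
Sorted largest to smallest: 102, 44 bp.

102, 44 bp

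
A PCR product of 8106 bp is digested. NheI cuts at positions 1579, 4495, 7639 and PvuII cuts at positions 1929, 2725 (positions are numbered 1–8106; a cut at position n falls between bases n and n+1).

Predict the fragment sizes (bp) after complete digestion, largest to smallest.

Combined cut positions (sorted): 1579, 1929, 2725, 4495, 7639.
Linear molecule, 5 cuts → 6 fragments:
  1579 − 0 = 1579 bp
  1929 − 1579 = 350 bp
  2725 − 1929 = 796 bp
  4495 − 2725 = 1770 bp
  7639 − 4495 = 3144 bp
  8106 − 7639 = 467 bp
Sorted largest to smallest: 3144, 1770, 1579, 796, 467, 350 bp.

3144, 1770, 1579, 796, 467, 350 bp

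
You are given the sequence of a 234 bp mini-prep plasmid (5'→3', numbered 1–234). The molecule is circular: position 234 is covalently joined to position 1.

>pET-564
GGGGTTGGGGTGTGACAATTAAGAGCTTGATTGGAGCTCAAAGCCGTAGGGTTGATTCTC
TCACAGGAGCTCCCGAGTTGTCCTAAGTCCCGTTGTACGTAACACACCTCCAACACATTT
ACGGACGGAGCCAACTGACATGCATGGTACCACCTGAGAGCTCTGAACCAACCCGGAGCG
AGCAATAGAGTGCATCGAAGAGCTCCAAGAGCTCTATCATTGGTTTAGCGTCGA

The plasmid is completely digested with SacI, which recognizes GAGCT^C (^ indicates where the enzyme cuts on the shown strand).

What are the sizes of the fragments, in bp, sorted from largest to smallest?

SacI sites (GAGCTC) start at positions 34, 67, 158, 200, 209.
SacI cuts after base 5 of each site (before the last base), so after positions 38, 71, 162, 204, 213.
Circular molecule, 5 cuts → 5 fragments:
  39–71 → 33 bp
  72–162 → 91 bp
  163–204 → 42 bp
  205–213 → 9 bp
  214–234 then 1–38 → 21 + 38 = 59 bp
Sorted largest to smallest: 91, 59, 42, 33, 9 bp.

91, 59, 42, 33, 9 bp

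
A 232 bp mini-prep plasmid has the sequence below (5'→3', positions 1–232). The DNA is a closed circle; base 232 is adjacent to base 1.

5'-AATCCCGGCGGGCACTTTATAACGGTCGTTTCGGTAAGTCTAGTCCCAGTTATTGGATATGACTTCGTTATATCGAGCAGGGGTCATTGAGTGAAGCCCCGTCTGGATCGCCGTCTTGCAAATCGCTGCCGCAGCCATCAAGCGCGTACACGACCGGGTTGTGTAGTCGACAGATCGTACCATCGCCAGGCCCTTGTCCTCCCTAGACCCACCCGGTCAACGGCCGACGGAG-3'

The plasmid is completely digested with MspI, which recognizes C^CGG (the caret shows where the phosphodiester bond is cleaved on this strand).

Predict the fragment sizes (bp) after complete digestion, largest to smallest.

149, 59, 24 bp

MspI sites (CCGG) start at positions 5, 154, 213.
MspI cuts after the first base of each site, so after positions 5, 154, 213.
Circular molecule, 3 cuts → 3 fragments:
  6–154 → 149 bp
  155–213 → 59 bp
  214–232 then 1–5 → 19 + 5 = 24 bp
Sorted largest to smallest: 149, 59, 24 bp.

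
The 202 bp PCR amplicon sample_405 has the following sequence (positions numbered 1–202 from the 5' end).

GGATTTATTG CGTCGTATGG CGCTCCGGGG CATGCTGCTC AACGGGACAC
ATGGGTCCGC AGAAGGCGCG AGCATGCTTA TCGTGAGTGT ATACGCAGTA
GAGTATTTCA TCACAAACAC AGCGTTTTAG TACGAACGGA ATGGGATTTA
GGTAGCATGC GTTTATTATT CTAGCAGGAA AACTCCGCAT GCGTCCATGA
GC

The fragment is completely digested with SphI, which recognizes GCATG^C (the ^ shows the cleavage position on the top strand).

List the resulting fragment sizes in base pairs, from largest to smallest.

83, 42, 34, 32, 11 bp

SphI sites (GCATGC) start at positions 30, 72, 155, 187.
SphI cuts after base 5 of each site (before the last base), so after positions 34, 76, 159, 191.
Linear molecule, 4 cuts → 5 fragments:
  1–34 → 34 bp
  35–76 → 42 bp
  77–159 → 83 bp
  160–191 → 32 bp
  192–202 → 11 bp
Sorted largest to smallest: 83, 42, 34, 32, 11 bp.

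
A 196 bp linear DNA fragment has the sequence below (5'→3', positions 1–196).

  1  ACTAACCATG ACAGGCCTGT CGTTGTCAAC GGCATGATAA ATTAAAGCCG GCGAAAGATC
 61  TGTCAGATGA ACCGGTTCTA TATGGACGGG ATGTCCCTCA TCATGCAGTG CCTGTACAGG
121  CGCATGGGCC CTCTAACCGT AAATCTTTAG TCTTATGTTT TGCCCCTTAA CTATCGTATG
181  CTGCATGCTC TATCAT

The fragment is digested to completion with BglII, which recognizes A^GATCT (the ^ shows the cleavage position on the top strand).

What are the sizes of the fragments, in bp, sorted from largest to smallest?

The BglII site (AGATCT) starts at position 56.
BglII cuts after the first base of each site, so after position 56.
Linear molecule, 1 cut → 2 fragments:
  1–56 → 56 bp
  57–196 → 140 bp
Sorted largest to smallest: 140, 56 bp.

140, 56 bp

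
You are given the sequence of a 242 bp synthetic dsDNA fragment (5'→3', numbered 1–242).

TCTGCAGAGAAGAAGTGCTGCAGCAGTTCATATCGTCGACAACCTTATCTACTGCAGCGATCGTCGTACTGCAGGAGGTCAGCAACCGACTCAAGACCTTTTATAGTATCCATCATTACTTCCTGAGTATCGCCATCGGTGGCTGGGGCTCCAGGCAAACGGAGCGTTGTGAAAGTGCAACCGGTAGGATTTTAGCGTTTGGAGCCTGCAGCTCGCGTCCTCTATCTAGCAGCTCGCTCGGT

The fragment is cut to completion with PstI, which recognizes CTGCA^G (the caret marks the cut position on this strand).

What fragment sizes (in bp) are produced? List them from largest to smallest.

PstI sites (CTGCAG) start at positions 2, 18, 52, 69, 206.
PstI cuts after base 5 of each site (before the last base), so after positions 6, 22, 56, 73, 210.
Linear molecule, 5 cuts → 6 fragments:
  1–6 → 6 bp
  7–22 → 16 bp
  23–56 → 34 bp
  57–73 → 17 bp
  74–210 → 137 bp
  211–242 → 32 bp
Sorted largest to smallest: 137, 34, 32, 17, 16, 6 bp.

137, 34, 32, 17, 16, 6 bp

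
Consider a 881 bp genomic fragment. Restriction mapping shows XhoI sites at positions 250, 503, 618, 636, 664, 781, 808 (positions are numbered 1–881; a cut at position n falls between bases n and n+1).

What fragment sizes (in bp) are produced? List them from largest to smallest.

Linear molecule, 7 cuts → 8 fragments:
  250 − 0 = 250 bp
  503 − 250 = 253 bp
  618 − 503 = 115 bp
  636 − 618 = 18 bp
  664 − 636 = 28 bp
  781 − 664 = 117 bp
  808 − 781 = 27 bp
  881 − 808 = 73 bp
Sorted largest to smallest: 253, 250, 117, 115, 73, 28, 27, 18 bp.

253, 250, 117, 115, 73, 28, 27, 18 bp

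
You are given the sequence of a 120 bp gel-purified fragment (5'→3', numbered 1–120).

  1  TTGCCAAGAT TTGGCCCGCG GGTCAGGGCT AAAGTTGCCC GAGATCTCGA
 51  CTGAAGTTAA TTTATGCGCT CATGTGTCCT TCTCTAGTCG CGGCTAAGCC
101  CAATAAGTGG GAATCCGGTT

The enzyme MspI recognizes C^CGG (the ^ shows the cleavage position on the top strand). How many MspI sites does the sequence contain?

1

CCGG occurs starting at position 115.
MspI cuts at 1 site.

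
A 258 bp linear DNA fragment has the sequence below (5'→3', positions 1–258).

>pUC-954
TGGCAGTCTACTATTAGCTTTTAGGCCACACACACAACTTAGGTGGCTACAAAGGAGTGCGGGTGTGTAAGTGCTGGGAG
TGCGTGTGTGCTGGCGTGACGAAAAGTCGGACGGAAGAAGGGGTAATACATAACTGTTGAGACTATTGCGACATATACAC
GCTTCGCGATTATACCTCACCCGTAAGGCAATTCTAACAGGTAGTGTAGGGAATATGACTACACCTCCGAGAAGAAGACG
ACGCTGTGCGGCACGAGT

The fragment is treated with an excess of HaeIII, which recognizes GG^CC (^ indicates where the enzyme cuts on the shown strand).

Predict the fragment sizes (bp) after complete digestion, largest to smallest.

233, 25 bp

The HaeIII site (GGCC) starts at position 24.
HaeIII cuts after base 2 of each site, so after position 25.
Linear molecule, 1 cut → 2 fragments:
  1–25 → 25 bp
  26–258 → 233 bp
Sorted largest to smallest: 233, 25 bp.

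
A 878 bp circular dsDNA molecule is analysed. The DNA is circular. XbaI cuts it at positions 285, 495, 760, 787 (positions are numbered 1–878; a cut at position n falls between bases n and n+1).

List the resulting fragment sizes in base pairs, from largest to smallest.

376, 265, 210, 27 bp

Circular molecule, 4 cuts → 4 fragments:
  495 − 285 = 210 bp
  760 − 495 = 265 bp
  787 − 760 = 27 bp
  wrap: 878 − 787 + 285 = 376 bp
Sorted largest to smallest: 376, 265, 210, 27 bp.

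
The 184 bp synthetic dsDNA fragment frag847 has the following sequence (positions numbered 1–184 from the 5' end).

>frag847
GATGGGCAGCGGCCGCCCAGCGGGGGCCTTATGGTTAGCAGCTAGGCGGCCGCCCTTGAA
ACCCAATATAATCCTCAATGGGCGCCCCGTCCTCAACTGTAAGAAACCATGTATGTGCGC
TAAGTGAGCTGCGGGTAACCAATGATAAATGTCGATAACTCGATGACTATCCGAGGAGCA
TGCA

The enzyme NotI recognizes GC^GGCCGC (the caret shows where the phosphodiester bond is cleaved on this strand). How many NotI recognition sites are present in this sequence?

GCGGCCGC occurs starting at positions 9, 46.
NotI cuts at 2 sites.

2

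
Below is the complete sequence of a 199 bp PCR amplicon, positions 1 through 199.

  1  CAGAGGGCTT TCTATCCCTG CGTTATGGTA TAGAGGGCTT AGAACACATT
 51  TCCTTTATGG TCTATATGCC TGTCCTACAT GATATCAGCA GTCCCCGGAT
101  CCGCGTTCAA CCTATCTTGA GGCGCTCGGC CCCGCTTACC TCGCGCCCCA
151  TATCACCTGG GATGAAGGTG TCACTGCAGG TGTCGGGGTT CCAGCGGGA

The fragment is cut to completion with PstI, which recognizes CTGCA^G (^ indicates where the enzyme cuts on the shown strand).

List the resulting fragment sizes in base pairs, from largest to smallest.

The PstI site (CTGCAG) starts at position 174.
PstI cuts after base 5 of each site (before the last base), so after position 178.
Linear molecule, 1 cut → 2 fragments:
  1–178 → 178 bp
  179–199 → 21 bp
Sorted largest to smallest: 178, 21 bp.

178, 21 bp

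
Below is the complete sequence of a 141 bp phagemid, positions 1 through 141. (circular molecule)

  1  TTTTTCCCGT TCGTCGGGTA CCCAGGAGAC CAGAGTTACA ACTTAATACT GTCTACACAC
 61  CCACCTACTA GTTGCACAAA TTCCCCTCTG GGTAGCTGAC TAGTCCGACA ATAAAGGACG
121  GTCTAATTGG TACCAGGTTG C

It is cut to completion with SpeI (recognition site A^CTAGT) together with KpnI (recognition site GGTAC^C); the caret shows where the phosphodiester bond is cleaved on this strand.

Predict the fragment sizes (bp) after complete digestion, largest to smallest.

SpeI sites (ACTAGT) start at positions 67, 99.
SpeI cuts after the first base of each site, so after positions 67, 99.
KpnI sites (GGTACC) start at positions 17, 129.
KpnI cuts after base 5 of each site (before the last base), so after positions 21, 133.
Combined cut positions: 21, 67, 99, 133.
Circular molecule, 4 cuts → 4 fragments:
  22–67 → 46 bp
  68–99 → 32 bp
  100–133 → 34 bp
  134–141 then 1–21 → 8 + 21 = 29 bp
Sorted largest to smallest: 46, 34, 32, 29 bp.

46, 34, 32, 29 bp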